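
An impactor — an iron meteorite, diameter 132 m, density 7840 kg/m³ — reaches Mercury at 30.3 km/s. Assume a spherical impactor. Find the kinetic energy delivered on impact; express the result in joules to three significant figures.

E ≈ 4.33 × 10^18 J

v = 30300 m/s.
Mass m = (π/6) ρ d³ = (π/6) × 7840 × (132)³ = 9.441 × 10^9 kg
E = ½ m v² = 0.5 × 9.441 × 10^9 × (30300)² = 4.334 × 10^18 J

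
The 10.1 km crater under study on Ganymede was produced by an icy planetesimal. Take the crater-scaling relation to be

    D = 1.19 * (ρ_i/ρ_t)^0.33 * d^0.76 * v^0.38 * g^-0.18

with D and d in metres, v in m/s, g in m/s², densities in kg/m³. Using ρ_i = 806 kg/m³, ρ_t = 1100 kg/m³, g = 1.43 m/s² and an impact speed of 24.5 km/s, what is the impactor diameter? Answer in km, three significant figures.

Rearranging for d: d = [D / (1.19 · (806/1100)^0.33 · 24500^0.38 · 1.43^-0.18)]^(1/0.76).
D = 10100 m.
(806/1100)^0.33 = 0.9025
24500^0.38 = 46.55
1.43^-0.18 = 0.9376
Denominator = 1.19 × 0.9025 × 46.55 × 0.9376 = 46.87
D / 46.87 = 10100 / 46.87 = 215.5
d = 215.5^(1/0.76) = 215.5^1.3158 = 1176 m

d ≈ 1.18 km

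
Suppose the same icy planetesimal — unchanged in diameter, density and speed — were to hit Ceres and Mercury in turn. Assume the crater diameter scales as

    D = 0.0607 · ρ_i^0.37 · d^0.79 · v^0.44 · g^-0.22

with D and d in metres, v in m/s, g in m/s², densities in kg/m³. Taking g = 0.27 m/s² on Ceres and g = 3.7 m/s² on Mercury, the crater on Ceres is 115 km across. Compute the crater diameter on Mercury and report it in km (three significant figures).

D ≈ 64.7 km

All impactor-dependent factors cancel in the ratio, leaving D_Mercury/D_Ceres = (g_Mercury/g_Ceres)^-0.22.
(3.7/0.27)^-0.22 = 13.70^-0.22 = 0.5622
D_Mercury = 0.5622 × 115 km = 64.7 km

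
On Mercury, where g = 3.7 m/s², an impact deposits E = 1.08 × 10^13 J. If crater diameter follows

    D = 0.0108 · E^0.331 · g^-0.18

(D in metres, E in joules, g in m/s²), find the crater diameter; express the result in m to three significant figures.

E^0.331 = (1.08 × 10^13)^0.331 = 2.061 × 10^4
g^-0.18 = 3.7^-0.18 = 0.7902
D = 0.0108 × 2.061 × 10^4 × 0.7902 = 175.9 m

D ≈ 176 m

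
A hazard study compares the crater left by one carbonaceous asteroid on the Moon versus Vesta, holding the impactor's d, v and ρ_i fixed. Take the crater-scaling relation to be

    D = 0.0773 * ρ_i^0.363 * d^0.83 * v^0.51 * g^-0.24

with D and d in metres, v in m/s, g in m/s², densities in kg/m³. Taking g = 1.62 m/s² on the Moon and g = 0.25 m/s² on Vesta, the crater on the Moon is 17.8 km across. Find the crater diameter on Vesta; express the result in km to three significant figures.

D ≈ 27.9 km

All impactor-dependent factors cancel in the ratio, leaving D_Vesta/D_Moon = (g_Vesta/g_Moon)^-0.24.
(0.25/1.62)^-0.24 = 0.1543^-0.24 = 1.566
D_Vesta = 1.566 × 17.8 km = 27.9 km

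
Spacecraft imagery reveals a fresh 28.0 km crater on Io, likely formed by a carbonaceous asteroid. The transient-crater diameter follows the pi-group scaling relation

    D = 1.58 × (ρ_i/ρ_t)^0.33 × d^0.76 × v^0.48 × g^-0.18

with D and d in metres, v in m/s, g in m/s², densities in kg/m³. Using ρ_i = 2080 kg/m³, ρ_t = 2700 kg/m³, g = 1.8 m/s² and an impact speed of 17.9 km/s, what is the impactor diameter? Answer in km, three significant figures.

d ≈ 1.03 km

Rearranging for d: d = [D / (1.58 · (2080/2700)^0.33 · 17900^0.48 · 1.8^-0.18)]^(1/0.76).
D = 28000 m.
(2080/2700)^0.33 = 0.9175
17900^0.48 = 110.0
1.8^-0.18 = 0.8996
Denominator = 1.58 × 0.9175 × 110.0 × 0.8996 = 143.5
D / 143.5 = 28000 / 143.5 = 195.1
d = 195.1^(1/0.76) = 195.1^1.3158 = 1032 m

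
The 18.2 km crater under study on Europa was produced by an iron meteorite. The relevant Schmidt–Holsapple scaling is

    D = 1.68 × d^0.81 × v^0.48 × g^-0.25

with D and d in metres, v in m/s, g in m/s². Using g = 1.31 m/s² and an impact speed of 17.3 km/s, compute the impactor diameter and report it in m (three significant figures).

d ≈ 321 m

Rearranging for d: d = [D / (1.68 · 17300^0.48 · 1.31^-0.25)]^(1/0.81).
D = 18200 m.
17300^0.48 = 108.2
1.31^-0.25 = 0.9347
Denominator = 1.68 × 108.2 × 0.9347 = 169.9
D / 169.9 = 18200 / 169.9 = 107.1
d = 107.1^(1/0.81) = 107.1^1.2346 = 320.6 m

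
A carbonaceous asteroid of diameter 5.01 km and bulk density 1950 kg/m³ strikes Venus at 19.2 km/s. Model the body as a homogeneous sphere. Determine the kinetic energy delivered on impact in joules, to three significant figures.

E ≈ 2.37 × 10^22 J

d = 5010 m; v = 19200 m/s.
Mass m = (π/6) ρ d³ = (π/6) × 1950 × (5010)³ = 1.284 × 10^14 kg
E = ½ m v² = 0.5 × 1.284 × 10^14 × (19200)² = 2.367 × 10^22 J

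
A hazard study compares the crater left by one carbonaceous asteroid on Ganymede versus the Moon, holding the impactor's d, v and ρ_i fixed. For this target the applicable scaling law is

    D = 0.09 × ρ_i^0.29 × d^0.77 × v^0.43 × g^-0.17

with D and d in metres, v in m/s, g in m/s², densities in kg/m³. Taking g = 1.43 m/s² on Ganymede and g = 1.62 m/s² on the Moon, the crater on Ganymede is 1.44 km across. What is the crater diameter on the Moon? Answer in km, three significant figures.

D ≈ 1.41 km

All impactor-dependent factors cancel in the ratio, leaving D_Moon/D_Ganymede = (g_Moon/g_Ganymede)^-0.17.
(1.62/1.43)^-0.17 = 1.133^-0.17 = 0.9790
D_Moon = 0.9790 × 1.44 km = 1.41 km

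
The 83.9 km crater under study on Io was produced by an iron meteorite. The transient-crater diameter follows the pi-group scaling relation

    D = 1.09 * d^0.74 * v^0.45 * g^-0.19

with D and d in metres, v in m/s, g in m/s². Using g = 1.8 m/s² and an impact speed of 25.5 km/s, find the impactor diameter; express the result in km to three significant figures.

Rearranging for d: d = [D / (1.09 · 25500^0.45 · 1.8^-0.19)]^(1/0.74).
D = 83900 m.
25500^0.45 = 96.15
1.8^-0.19 = 0.8943
Denominator = 1.09 × 96.15 × 0.8943 = 93.73
D / 93.73 = 83900 / 93.73 = 895.1
d = 895.1^(1/0.74) = 895.1^1.3514 = 9753 m

d ≈ 9.75 km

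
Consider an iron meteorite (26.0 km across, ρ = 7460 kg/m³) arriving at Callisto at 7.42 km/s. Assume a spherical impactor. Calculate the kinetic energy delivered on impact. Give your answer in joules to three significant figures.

E ≈ 1.89 × 10^24 J

d = 26000 m; v = 7420 m/s.
Mass m = (π/6) ρ d³ = (π/6) × 7460 × (26000)³ = 6.865 × 10^16 kg
E = ½ m v² = 0.5 × 6.865 × 10^16 × (7420)² = 1.890 × 10^24 J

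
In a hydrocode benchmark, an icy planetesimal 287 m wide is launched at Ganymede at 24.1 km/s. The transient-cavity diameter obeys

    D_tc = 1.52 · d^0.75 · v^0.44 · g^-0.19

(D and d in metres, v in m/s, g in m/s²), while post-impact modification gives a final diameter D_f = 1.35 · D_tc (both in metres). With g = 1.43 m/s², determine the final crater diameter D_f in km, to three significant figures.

v = 24100 m/s.
d^0.75 = 287^0.75 = 69.73
v^0.44 = 24100^0.44 = 84.74
g^-0.19 = 1.43^-0.19 = 0.9343
D_tc = 1.52 × 69.73 × 84.74 × 0.9343 = 8391 m
D_f = 1.35 × 8391 = 11328 m
     = 11.33 km

D_f ≈ 11.3 km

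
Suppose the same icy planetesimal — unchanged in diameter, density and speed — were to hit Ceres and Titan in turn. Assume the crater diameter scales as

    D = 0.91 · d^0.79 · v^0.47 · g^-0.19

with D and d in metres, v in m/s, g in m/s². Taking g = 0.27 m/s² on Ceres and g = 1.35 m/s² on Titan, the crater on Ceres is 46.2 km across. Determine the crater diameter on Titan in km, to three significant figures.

D ≈ 34.0 km

All impactor-dependent factors cancel in the ratio, leaving D_Titan/D_Ceres = (g_Titan/g_Ceres)^-0.19.
(1.35/0.27)^-0.19 = 5.000^-0.19 = 0.7365
D_Titan = 0.7365 × 46.2 km = 34.0 km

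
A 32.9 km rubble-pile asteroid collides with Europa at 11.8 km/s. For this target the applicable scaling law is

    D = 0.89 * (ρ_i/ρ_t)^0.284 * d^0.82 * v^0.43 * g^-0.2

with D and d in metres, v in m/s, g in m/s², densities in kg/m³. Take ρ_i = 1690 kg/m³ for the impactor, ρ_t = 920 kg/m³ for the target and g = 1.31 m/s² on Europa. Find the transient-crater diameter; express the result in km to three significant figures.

D ≈ 286 km

In SI units: d = 32900 m, v = 11800 m/s.
(ρ_i/ρ_t)^0.284 = (1690/920)^0.284 = 1.189
d^0.82 = 32900^0.82 = 5059
v^0.43 = 11800^0.43 = 56.35
g^-0.2 = 1.31^-0.2 = 0.9474
D = 0.89 × 1.189 × 5059 × 56.35 × 0.9474 = 2.858 × 10^5 m
   = 285.8 km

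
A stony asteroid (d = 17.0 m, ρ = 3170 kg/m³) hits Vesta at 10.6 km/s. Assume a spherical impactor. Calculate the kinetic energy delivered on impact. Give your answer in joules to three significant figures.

E ≈ 4.58 × 10^14 J

v = 10600 m/s.
Mass m = (π/6) ρ d³ = (π/6) × 3170 × (17)³ = 8.155 × 10^6 kg
E = ½ m v² = 0.5 × 8.155 × 10^6 × (10600)² = 4.581 × 10^14 J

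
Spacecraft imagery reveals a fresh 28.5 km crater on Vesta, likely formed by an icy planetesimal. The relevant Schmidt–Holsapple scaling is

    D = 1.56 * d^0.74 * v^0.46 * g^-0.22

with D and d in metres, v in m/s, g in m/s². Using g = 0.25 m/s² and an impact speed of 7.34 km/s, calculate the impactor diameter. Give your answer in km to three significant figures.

d ≈ 1.50 km

Rearranging for d: d = [D / (1.56 · 7340^0.46 · 0.25^-0.22)]^(1/0.74).
D = 28500 m.
7340^0.46 = 60.01
0.25^-0.22 = 1.357
Denominator = 1.56 × 60.01 × 1.357 = 127.0
D / 127.0 = 28500 / 127.0 = 224.4
d = 224.4^(1/0.74) = 224.4^1.3514 = 1504 m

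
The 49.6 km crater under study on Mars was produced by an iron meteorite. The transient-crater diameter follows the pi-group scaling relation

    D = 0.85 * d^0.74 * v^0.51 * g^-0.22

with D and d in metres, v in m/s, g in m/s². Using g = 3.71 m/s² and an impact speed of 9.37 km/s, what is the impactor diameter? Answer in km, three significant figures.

Rearranging for d: d = [D / (0.85 · 9370^0.51 · 3.71^-0.22)]^(1/0.74).
D = 49600 m.
9370^0.51 = 106.1
3.71^-0.22 = 0.7494
Denominator = 0.85 × 106.1 × 0.7494 = 67.58
D / 67.58 = 49600 / 67.58 = 733.9
d = 733.9^(1/0.74) = 733.9^1.3514 = 7458 m

d ≈ 7.46 km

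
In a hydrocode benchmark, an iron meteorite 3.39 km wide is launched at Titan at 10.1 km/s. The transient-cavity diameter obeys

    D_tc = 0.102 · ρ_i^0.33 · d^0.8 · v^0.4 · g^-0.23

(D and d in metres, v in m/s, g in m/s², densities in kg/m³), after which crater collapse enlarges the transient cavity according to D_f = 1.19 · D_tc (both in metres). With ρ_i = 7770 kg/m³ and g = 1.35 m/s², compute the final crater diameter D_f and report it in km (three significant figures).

In SI: d = 3390 m, v = 10100 m/s.
ρ_i^0.33 = 7770^0.33 = 19.22
d^0.8 = 3390^0.8 = 667.1
v^0.4 = 10100^0.4 = 39.97
g^-0.23 = 1.35^-0.23 = 0.9333
D_tc = 0.102 × 19.22 × 667.1 × 39.97 × 0.9333 = 48790 m
D_f = 1.19 × 48790 = 58060 m
     = 58.06 km

D_f ≈ 58.1 km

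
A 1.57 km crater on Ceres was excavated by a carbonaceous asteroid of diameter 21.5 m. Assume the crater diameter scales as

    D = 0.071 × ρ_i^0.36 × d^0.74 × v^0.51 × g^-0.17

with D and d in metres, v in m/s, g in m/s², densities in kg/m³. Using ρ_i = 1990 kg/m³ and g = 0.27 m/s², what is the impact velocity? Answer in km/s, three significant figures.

Rearranging for v: v = [D / (0.071 · 1990^0.36 · 21.5^0.74 · 0.27^-0.17)]^(1/0.51).
D = 1570 m.
1990^0.36 = 15.40
21.5^0.74 = 9.683
0.27^-0.17 = 1.249
Denominator = 0.071 × 15.40 × 9.683 × 1.249 = 13.22
D / 13.22 = 1570 / 13.22 = 118.8
v = 118.8^(1/0.51) = 118.8^1.9608 = 11703 m/s

v ≈ 11.7 km/s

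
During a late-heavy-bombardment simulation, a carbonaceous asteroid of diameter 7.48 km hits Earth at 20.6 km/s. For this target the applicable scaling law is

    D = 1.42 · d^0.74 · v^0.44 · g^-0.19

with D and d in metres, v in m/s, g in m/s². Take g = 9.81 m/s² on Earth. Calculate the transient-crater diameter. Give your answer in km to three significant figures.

D ≈ 53.5 km

In SI units: d = 7480 m, v = 20600 m/s.
d^0.74 = 7480^0.74 = 735.7
v^0.44 = 20600^0.44 = 79.09
g^-0.19 = 9.81^-0.19 = 0.6480
D = 1.42 × 735.7 × 79.09 × 0.6480 = 53541 m
   = 53.54 km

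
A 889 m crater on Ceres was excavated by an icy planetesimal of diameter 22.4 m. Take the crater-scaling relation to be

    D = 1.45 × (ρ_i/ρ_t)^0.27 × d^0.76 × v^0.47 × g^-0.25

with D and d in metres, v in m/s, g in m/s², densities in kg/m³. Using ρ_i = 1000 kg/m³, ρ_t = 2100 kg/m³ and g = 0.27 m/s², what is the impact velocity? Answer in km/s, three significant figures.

Rearranging for v: v = [D / (1.45 · (1000/2100)^0.27 · 22.4^0.76 · 0.27^-0.25)]^(1/0.47).
(1000/2100)^0.27 = 0.8185
22.4^0.76 = 10.62
0.27^-0.25 = 1.387
Denominator = 1.45 × 0.8185 × 10.62 × 1.387 = 17.48
D / 17.48 = 889 / 17.48 = 50.86
v = 50.86^(1/0.47) = 50.86^2.1277 = 4272 m/s

v ≈ 4.27 km/s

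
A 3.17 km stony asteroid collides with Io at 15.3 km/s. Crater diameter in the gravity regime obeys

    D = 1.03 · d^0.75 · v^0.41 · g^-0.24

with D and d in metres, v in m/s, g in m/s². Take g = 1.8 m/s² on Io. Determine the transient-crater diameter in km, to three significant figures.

In SI units: d = 3170 m, v = 15300 m/s.
d^0.75 = 3170^0.75 = 422.5
v^0.41 = 15300^0.41 = 51.97
g^-0.24 = 1.8^-0.24 = 0.8684
D = 1.03 × 422.5 × 51.97 × 0.8684 = 19640 m
   = 19.64 km

D ≈ 19.6 km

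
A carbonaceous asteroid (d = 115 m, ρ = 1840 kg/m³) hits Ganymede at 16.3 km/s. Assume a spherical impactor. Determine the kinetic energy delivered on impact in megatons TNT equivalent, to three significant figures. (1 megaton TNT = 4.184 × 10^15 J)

E ≈ 46.5 Mt TNT

v = 16300 m/s.
Mass m = (π/6) ρ d³ = (π/6) × 1840 × (115)³ = 1.465 × 10^9 kg
E = ½ m v² = 0.5 × 1.465 × 10^9 × (16300)² = 1.946 × 10^17 J
   = 1.946 × 10^17 / 4.184×10^15 = 46.51 Mt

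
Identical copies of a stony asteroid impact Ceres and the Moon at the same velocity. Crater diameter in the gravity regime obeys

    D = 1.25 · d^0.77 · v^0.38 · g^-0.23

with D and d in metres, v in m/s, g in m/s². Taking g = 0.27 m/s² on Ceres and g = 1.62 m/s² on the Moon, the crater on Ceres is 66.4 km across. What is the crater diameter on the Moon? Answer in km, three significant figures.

D ≈ 44.0 km

All impactor-dependent factors cancel in the ratio, leaving D_Moon/D_Ceres = (g_Moon/g_Ceres)^-0.23.
(1.62/0.27)^-0.23 = 6.000^-0.23 = 0.6623
D_Moon = 0.6623 × 66.4 km = 44.0 km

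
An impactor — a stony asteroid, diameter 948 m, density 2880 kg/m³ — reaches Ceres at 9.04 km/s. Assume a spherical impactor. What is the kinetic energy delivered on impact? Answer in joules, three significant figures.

E ≈ 5.25 × 10^19 J

v = 9040 m/s.
Mass m = (π/6) ρ d³ = (π/6) × 2880 × (948)³ = 1.285 × 10^12 kg
E = ½ m v² = 0.5 × 1.285 × 10^12 × (9040)² = 5.251 × 10^19 J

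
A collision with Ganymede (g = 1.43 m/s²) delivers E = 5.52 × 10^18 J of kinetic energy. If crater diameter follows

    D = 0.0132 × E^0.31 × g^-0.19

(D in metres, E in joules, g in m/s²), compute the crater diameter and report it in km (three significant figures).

E^0.31 = (5.52 × 10^18)^0.31 = 6.457 × 10^5
g^-0.19 = 1.43^-0.19 = 0.9343
D = 0.0132 × 6.457 × 10^5 × 0.9343 = 7963 m
   = 7.963 km

D ≈ 7.96 km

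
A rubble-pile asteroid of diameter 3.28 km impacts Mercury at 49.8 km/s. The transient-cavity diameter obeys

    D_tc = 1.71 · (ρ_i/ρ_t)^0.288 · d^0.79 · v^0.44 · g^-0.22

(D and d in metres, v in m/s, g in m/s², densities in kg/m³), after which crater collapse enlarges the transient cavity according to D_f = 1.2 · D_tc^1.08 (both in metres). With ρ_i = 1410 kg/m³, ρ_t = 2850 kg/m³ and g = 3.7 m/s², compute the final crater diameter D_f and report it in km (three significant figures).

In SI: d = 3280 m, v = 49800 m/s.
(ρ_i/ρ_t)^0.288 = (1410/2850)^0.288 = 0.8165
d^0.79 = 3280^0.79 = 599.2
v^0.44 = 49800^0.44 = 116.6
g^-0.22 = 3.7^-0.22 = 0.7499
D_tc = 1.71 × 0.8165 × 599.2 × 116.6 × 0.7499 = 73150 m
D_f = 1.2 × (73150)^1.08 = 2.150 × 10^5 m
     = 215.0 km

D_f ≈ 215 km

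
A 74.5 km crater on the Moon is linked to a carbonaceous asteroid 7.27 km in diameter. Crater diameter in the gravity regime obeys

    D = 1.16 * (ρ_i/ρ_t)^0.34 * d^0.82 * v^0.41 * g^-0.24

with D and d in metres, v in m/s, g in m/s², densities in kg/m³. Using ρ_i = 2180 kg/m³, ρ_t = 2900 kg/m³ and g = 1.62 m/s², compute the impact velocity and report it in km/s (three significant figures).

Rearranging for v: v = [D / (1.16 · (2180/2900)^0.34 · 7270^0.82 · 1.62^-0.24)]^(1/0.41).
D = 74500 m.
(2180/2900)^0.34 = 0.9075
7270^0.82 = 1467
1.62^-0.24 = 0.8907
Denominator = 1.16 × 0.9075 × 1467 × 0.8907 = 1376
D / 1376 = 74500 / 1376 = 54.14
v = 54.14^(1/0.41) = 54.14^2.439 = 16906 m/s

v ≈ 16.9 km/s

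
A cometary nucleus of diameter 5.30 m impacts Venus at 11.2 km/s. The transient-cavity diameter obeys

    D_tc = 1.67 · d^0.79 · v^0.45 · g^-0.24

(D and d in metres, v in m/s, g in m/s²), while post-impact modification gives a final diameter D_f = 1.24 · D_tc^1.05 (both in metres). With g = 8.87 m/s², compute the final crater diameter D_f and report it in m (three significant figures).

D_f ≈ 400 m

v = 11200 m/s.
d^0.79 = 5.3^0.79 = 3.734
v^0.45 = 11200^0.45 = 66.40
g^-0.24 = 8.87^-0.24 = 0.5922
D_tc = 1.67 × 3.734 × 66.40 × 0.5922 = 245.2 m
D_f = 1.24 × (245.2)^1.05 = 400.3 m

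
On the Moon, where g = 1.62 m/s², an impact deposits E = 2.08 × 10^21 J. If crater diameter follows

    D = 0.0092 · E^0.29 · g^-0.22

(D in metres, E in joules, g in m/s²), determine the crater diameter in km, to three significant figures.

E^0.29 = (2.08 × 10^21)^0.29 = 1.521 × 10^6
g^-0.22 = 1.62^-0.22 = 0.8993
D = 0.0092 × 1.521 × 10^6 × 0.8993 = 12584 m
   = 12.58 km

D ≈ 12.6 km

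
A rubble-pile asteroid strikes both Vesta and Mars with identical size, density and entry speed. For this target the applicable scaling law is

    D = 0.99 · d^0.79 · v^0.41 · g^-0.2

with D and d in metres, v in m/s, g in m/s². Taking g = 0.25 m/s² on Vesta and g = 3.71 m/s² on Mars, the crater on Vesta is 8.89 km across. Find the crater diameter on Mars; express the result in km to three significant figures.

D ≈ 5.18 km

All impactor-dependent factors cancel in the ratio, leaving D_Mars/D_Vesta = (g_Mars/g_Vesta)^-0.2.
(3.71/0.25)^-0.2 = 14.84^-0.2 = 0.5831
D_Mars = 0.5831 × 8.89 km = 5.18 km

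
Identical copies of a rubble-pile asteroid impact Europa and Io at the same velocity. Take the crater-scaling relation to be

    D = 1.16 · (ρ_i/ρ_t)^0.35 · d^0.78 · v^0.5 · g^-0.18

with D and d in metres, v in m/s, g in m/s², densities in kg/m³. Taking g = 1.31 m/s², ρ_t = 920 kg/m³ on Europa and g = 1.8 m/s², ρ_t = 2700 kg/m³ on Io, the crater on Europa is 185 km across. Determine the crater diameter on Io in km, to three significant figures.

The impactor-only factors (d, v, ρ_i) cancel in the ratio, leaving D_Io/D_Europa = (g_Io/g_Europa)^-0.18 · (ρ_t,Europa/ρ_t,Io)^0.35.
(1.8/1.31)^-0.18 = 1.374^-0.18 = 0.9444
(920/2700)^0.35 = 0.3407^0.35 = 0.6860
Ratio = 0.9444 × 0.6860 = 0.6479
D_Io = 0.6479 × 185 km = 120 km

D ≈ 120 km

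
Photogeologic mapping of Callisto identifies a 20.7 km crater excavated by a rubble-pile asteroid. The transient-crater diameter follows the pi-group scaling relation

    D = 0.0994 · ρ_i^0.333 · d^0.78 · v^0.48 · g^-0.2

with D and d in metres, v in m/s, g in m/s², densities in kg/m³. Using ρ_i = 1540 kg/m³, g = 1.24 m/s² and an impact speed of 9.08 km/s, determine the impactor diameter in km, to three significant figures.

d ≈ 1.11 km

Rearranging for d: d = [D / (0.0994 · 1540^0.333 · 9080^0.48 · 1.24^-0.2)]^(1/0.78).
D = 20700 m.
1540^0.333 = 11.52
9080^0.48 = 79.41
1.24^-0.2 = 0.9579
Denominator = 0.0994 × 11.52 × 79.41 × 0.9579 = 87.10
D / 87.10 = 20700 / 87.10 = 237.7
d = 237.7^(1/0.78) = 237.7^1.2821 = 1113 m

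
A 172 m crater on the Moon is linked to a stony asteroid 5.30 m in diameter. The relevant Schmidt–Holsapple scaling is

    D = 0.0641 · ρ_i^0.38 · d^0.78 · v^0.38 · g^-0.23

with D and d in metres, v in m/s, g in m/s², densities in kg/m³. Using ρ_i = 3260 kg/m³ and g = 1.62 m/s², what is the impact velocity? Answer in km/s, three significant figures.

v ≈ 14.1 km/s

Rearranging for v: v = [D / (0.0641 · 3260^0.38 · 5.3^0.78 · 1.62^-0.23)]^(1/0.38).
3260^0.38 = 21.63
5.3^0.78 = 3.672
1.62^-0.23 = 0.8950
Denominator = 0.0641 × 21.63 × 3.672 × 0.8950 = 4.557
D / 4.557 = 172 / 4.557 = 37.74
v = 37.74^(1/0.38) = 37.74^2.6316 = 14110 m/s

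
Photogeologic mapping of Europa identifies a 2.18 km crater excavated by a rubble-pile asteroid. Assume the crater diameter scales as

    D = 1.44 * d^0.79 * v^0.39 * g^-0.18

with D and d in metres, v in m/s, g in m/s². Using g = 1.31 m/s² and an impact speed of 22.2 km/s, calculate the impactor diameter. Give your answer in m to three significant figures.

d ≈ 80.6 m

Rearranging for d: d = [D / (1.44 · 22200^0.39 · 1.31^-0.18)]^(1/0.79).
D = 2180 m.
22200^0.39 = 49.55
1.31^-0.18 = 0.9526
Denominator = 1.44 × 49.55 × 0.9526 = 67.97
D / 67.97 = 2180 / 67.97 = 32.07
d = 32.07^(1/0.79) = 32.07^1.2658 = 80.62 m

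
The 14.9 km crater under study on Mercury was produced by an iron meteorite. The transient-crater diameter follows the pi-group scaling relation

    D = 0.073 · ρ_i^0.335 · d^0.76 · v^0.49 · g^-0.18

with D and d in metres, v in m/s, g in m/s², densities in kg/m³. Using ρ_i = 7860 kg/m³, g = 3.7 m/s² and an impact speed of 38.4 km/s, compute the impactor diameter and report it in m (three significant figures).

d ≈ 281 m

Rearranging for d: d = [D / (0.073 · 7860^0.335 · 38400^0.49 · 3.7^-0.18)]^(1/0.76).
D = 14900 m.
7860^0.335 = 20.18
38400^0.49 = 176.3
3.7^-0.18 = 0.7902
Denominator = 0.073 × 20.18 × 176.3 × 0.7902 = 205.2
D / 205.2 = 14900 / 205.2 = 72.61
d = 72.61^(1/0.76) = 72.61^1.3158 = 281.0 m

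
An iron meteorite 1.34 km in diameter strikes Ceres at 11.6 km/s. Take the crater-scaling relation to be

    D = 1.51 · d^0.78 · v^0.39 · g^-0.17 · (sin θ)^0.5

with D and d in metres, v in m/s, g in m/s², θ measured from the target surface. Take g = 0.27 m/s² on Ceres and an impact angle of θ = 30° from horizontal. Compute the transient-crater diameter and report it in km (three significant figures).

In SI units: d = 1340 m, v = 11600 m/s.
d^0.78 = 1340^0.78 = 274.9
v^0.39 = 11600^0.39 = 38.47
g^-0.17 = 0.27^-0.17 = 1.249
(sin 30°)^0.5 = 0.5000^0.5 = 0.7071
D = 1.51 × 274.9 × 38.47 × 1.249 × 0.7071 = 14103 m
   = 14.10 km

D ≈ 14.1 km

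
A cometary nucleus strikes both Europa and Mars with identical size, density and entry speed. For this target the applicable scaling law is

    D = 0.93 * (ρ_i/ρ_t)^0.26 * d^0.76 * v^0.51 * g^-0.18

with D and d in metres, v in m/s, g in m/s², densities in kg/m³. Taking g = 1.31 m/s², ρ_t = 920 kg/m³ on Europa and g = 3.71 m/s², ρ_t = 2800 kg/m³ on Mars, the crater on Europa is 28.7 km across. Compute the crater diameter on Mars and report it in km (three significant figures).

The impactor-only factors (d, v, ρ_i) cancel in the ratio, leaving D_Mars/D_Europa = (g_Mars/g_Europa)^-0.18 · (ρ_t,Europa/ρ_t,Mars)^0.26.
(3.71/1.31)^-0.18 = 2.832^-0.18 = 0.8291
(920/2800)^0.26 = 0.3286^0.26 = 0.7487
Ratio = 0.8291 × 0.7487 = 0.6207
D_Mars = 0.6207 × 28.7 km = 17.8 km

D ≈ 17.8 km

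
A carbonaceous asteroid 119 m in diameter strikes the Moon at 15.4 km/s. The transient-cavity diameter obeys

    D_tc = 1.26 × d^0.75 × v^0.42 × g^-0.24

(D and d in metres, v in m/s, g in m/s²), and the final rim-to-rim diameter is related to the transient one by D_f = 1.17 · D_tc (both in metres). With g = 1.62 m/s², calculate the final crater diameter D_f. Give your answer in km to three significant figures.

v = 15400 m/s.
d^0.75 = 119^0.75 = 36.03
v^0.42 = 15400^0.42 = 57.38
g^-0.24 = 1.62^-0.24 = 0.8907
D_tc = 1.26 × 36.03 × 57.38 × 0.8907 = 2320 m
D_f = 1.17 × 2320 = 2714 m
     = 2.714 km

D_f ≈ 2.71 km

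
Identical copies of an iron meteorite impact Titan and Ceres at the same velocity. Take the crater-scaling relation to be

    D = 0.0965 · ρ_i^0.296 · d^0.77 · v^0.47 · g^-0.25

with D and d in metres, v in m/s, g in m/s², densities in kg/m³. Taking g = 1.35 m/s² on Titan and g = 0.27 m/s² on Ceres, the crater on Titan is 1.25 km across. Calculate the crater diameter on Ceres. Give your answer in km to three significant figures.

D ≈ 1.87 km

All impactor-dependent factors cancel in the ratio, leaving D_Ceres/D_Titan = (g_Ceres/g_Titan)^-0.25.
(0.27/1.35)^-0.25 = 0.2000^-0.25 = 1.495
D_Ceres = 1.495 × 1.25 km = 1.87 km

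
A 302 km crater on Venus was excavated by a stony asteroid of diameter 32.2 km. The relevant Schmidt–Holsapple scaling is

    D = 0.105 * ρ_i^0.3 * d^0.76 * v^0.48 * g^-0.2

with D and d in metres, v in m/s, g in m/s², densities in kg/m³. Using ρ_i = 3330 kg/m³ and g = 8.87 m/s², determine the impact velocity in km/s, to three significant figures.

v ≈ 32.5 km/s

Rearranging for v: v = [D / (0.105 · 3330^0.3 · 32200^0.76 · 8.87^-0.2)]^(1/0.48).
D = 302000 m.
3330^0.3 = 11.40
32200^0.76 = 2667
8.87^-0.2 = 0.6463
Denominator = 0.105 × 11.40 × 2667 × 0.6463 = 2063
D / 2063 = 302000 / 2063 = 146.4
v = 146.4^(1/0.48) = 146.4^2.0833 = 32469 m/s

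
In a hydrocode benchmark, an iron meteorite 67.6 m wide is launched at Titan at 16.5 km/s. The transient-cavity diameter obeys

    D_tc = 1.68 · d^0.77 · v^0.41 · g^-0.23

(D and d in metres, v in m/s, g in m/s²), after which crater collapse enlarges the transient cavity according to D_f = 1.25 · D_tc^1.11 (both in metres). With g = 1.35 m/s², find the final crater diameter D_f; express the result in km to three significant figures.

D_f ≈ 6.27 km

v = 16500 m/s.
d^0.77 = 67.6^0.77 = 25.65
v^0.41 = 16500^0.41 = 53.60
g^-0.23 = 1.35^-0.23 = 0.9333
D_tc = 1.68 × 25.65 × 53.60 × 0.9333 = 2156 m
D_f = 1.25 × (2156)^1.11 = 6270 m
     = 6.270 km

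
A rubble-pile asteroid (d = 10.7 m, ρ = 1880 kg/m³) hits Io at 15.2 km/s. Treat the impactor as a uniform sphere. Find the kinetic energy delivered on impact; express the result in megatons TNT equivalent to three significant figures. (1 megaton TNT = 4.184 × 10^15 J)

E ≈ 0.0333 Mt TNT

v = 15200 m/s.
Mass m = (π/6) ρ d³ = (π/6) × 1880 × (10.7)³ = 1.206 × 10^6 kg
E = ½ m v² = 0.5 × 1.206 × 10^6 × (15200)² = 1.393 × 10^14 J
   = 1.393 × 10^14 / 4.184×10^15 = 0.03329 Mt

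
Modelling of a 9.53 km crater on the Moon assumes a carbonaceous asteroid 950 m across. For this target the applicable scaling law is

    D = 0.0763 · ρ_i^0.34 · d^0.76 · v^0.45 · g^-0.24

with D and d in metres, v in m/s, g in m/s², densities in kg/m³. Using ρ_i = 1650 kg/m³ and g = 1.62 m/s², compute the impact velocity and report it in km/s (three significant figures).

v ≈ 9.49 km/s

Rearranging for v: v = [D / (0.0763 · 1650^0.34 · 950^0.76 · 1.62^-0.24)]^(1/0.45).
D = 9530 m.
1650^0.34 = 12.41
950^0.76 = 183.3
1.62^-0.24 = 0.8907
Denominator = 0.0763 × 12.41 × 183.3 × 0.8907 = 154.6
D / 154.6 = 9530 / 154.6 = 61.64
v = 61.64^(1/0.45) = 61.64^2.2222 = 9494 m/s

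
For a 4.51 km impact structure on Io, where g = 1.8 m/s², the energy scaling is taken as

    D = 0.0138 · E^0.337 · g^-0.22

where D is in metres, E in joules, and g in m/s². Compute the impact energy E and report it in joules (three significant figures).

E ≈ 3.38 × 10^16 J

Rearranging: E = [D / (0.0138 · g^-0.22)]^(1/0.337).
D = 4510 m.
g^-0.22 = 1.8^-0.22 = 0.8787
D / (0.0138 × 0.8787) = 4510 / (0.01213) = 3.718 × 10^5
E = (3.718 × 10^5)^2.9674 = 3.383 × 10^16 J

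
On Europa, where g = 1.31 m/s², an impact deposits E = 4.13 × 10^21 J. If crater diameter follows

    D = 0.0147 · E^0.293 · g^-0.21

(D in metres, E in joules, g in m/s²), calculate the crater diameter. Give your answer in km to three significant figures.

E^0.293 = (4.13 × 10^21)^0.293 = 2.155 × 10^6
g^-0.21 = 1.31^-0.21 = 0.9449
D = 0.0147 × 2.155 × 10^6 × 0.9449 = 29933 m
   = 29.93 km

D ≈ 29.9 km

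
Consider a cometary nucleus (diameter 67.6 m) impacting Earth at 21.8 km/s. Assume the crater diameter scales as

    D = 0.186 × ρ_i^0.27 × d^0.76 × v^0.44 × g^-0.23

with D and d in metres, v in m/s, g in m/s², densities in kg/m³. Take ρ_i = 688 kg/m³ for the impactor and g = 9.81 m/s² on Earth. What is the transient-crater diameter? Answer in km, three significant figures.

D ≈ 1.28 km

In SI units: v = 21800 m/s.
ρ_i^0.27 = 688^0.27 = 5.836
d^0.76 = 67.6^0.76 = 24.59
v^0.44 = 21800^0.44 = 81.08
g^-0.23 = 9.81^-0.23 = 0.5914
D = 0.186 × 5.836 × 24.59 × 81.08 × 0.5914 = 1280 m
   = 1.280 km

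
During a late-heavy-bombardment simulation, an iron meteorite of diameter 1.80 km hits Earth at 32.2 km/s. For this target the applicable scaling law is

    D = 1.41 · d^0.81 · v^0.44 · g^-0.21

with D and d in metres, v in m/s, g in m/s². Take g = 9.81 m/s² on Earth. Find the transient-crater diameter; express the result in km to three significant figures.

In SI units: d = 1800 m, v = 32200 m/s.
d^0.81 = 1800^0.81 = 433.3
v^0.44 = 32200^0.44 = 96.26
g^-0.21 = 9.81^-0.21 = 0.6191
D = 1.41 × 433.3 × 96.26 × 0.6191 = 36409 m
   = 36.41 km

D ≈ 36.4 km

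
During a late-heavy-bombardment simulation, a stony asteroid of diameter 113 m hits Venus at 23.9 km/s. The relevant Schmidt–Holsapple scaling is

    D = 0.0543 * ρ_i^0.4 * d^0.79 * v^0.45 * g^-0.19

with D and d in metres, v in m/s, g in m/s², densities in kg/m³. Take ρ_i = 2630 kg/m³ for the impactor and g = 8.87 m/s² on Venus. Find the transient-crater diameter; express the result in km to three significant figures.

D ≈ 3.27 km

In SI units: v = 23900 m/s.
ρ_i^0.4 = 2630^0.4 = 23.33
d^0.79 = 113^0.79 = 41.87
v^0.45 = 23900^0.45 = 93.39
g^-0.19 = 8.87^-0.19 = 0.6605
D = 0.0543 × 23.33 × 41.87 × 93.39 × 0.6605 = 3272 m
   = 3.272 km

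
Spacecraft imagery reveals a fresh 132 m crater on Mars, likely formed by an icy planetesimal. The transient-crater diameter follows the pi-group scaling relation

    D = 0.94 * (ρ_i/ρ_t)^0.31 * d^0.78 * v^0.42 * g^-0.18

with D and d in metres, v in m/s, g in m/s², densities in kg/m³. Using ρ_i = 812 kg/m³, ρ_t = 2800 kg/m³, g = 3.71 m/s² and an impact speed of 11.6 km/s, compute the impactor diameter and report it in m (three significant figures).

d ≈ 8.12 m

Rearranging for d: d = [D / (0.94 · (812/2800)^0.31 · 11600^0.42 · 3.71^-0.18)]^(1/0.78).
(812/2800)^0.31 = 0.6813
11600^0.42 = 50.94
3.71^-0.18 = 0.7898
Denominator = 0.94 × 0.6813 × 50.94 × 0.7898 = 25.77
D / 25.77 = 132 / 25.77 = 5.122
d = 5.122^(1/0.78) = 5.122^1.2821 = 8.120 m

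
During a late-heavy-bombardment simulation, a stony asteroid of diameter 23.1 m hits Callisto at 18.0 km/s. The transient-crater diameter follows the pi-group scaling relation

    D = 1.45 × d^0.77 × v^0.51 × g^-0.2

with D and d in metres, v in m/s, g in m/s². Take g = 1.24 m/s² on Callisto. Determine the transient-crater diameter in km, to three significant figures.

D ≈ 2.31 km

In SI units: v = 18000 m/s.
d^0.77 = 23.1^0.77 = 11.22
v^0.51 = 18000^0.51 = 148.0
g^-0.2 = 1.24^-0.2 = 0.9579
D = 1.45 × 11.22 × 148.0 × 0.9579 = 2306 m
   = 2.306 km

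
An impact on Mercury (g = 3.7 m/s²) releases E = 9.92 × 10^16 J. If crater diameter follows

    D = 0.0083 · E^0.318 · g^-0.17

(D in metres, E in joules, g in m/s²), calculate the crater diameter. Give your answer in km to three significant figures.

E^0.318 = (9.92 × 10^16)^0.318 = 2.540 × 10^5
g^-0.17 = 3.7^-0.17 = 0.8006
D = 0.0083 × 2.540 × 10^5 × 0.8006 = 1688 m
   = 1.688 km

D ≈ 1.69 km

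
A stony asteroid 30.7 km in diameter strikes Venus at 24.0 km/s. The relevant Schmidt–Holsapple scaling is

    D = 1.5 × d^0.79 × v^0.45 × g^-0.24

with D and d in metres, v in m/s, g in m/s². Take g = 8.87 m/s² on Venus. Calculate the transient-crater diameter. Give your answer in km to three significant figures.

D ≈ 291 km

In SI units: d = 30700 m, v = 24000 m/s.
d^0.79 = 30700^0.79 = 3506
v^0.45 = 24000^0.45 = 93.56
g^-0.24 = 8.87^-0.24 = 0.5922
D = 1.5 × 3506 × 93.56 × 0.5922 = 2.914 × 10^5 m
   = 291.4 km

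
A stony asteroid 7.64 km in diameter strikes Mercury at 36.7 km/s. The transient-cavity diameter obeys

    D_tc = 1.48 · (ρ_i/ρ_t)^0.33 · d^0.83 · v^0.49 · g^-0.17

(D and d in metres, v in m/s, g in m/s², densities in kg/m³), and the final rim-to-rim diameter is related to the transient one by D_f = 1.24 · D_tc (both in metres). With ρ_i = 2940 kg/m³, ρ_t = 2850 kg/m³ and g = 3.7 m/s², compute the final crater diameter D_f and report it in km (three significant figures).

D_f ≈ 428 km

In SI: d = 7640 m, v = 36700 m/s.
(ρ_i/ρ_t)^0.33 = (2940/2850)^0.33 = 1.010
d^0.83 = 7640^0.83 = 1671
v^0.49 = 36700^0.49 = 172.5
g^-0.17 = 3.7^-0.17 = 0.8006
D_tc = 1.48 × 1.010 × 1671 × 172.5 × 0.8006 = 3.450 × 10^5 m
D_f = 1.24 × 3.450 × 10^5 = 4.278 × 10^5 m
     = 427.8 km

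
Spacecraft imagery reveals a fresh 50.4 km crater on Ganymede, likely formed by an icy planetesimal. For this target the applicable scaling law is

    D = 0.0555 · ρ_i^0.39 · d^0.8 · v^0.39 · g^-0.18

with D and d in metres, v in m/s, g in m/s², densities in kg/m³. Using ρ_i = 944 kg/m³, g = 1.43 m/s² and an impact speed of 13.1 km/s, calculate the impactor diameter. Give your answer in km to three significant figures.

Rearranging for d: d = [D / (0.0555 · 944^0.39 · 13100^0.39 · 1.43^-0.18)]^(1/0.8).
D = 50400 m.
944^0.39 = 14.46
13100^0.39 = 40.34
1.43^-0.18 = 0.9376
Denominator = 0.0555 × 14.46 × 40.34 × 0.9376 = 30.35
D / 30.35 = 50400 / 30.35 = 1661
d = 1661^(1/0.8) = 1661^1.25 = 10604 m

d ≈ 10.6 km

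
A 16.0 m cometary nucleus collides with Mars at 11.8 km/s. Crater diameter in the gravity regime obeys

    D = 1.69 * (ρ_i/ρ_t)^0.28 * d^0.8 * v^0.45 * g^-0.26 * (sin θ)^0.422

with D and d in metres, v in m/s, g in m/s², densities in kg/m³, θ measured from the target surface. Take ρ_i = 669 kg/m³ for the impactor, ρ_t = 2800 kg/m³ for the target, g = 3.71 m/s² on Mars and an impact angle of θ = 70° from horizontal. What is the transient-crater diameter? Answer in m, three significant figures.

In SI units: v = 11800 m/s.
(ρ_i/ρ_t)^0.28 = (669/2800)^0.28 = 0.6698
d^0.8 = 16^0.8 = 9.190
v^0.45 = 11800^0.45 = 67.97
g^-0.26 = 3.71^-0.26 = 0.7112
(sin 70°)^0.422 = 0.9397^0.422 = 0.9741
D = 1.69 × 0.6698 × 9.190 × 67.97 × 0.7112 × 0.9741 = 489.8 m

D ≈ 490 m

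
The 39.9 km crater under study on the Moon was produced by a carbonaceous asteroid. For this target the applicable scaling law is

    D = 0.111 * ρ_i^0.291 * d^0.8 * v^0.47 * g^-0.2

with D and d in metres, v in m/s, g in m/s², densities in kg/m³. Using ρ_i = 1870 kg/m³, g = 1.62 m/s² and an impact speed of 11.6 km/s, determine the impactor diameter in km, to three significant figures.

Rearranging for d: d = [D / (0.111 · 1870^0.291 · 11600^0.47 · 1.62^-0.2)]^(1/0.8).
D = 39900 m.
1870^0.291 = 8.956
11600^0.47 = 81.34
1.62^-0.2 = 0.9080
Denominator = 0.111 × 8.956 × 81.34 × 0.9080 = 73.42
D / 73.42 = 39900 / 73.42 = 543.4
d = 543.4^(1/0.8) = 543.4^1.25 = 2624 m

d ≈ 2.62 km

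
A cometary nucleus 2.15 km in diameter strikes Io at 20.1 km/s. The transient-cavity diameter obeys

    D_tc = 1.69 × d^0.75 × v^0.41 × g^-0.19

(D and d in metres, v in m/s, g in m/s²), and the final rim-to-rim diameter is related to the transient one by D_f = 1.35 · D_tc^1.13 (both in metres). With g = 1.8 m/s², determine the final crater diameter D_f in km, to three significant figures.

D_f ≈ 142 km

In SI: d = 2150 m, v = 20100 m/s.
d^0.75 = 2150^0.75 = 315.7
v^0.41 = 20100^0.41 = 58.12
g^-0.19 = 1.8^-0.19 = 0.8943
D_tc = 1.69 × 315.7 × 58.12 × 0.8943 = 27730 m
D_f = 1.35 × (27730)^1.13 = 1.415 × 10^5 m
     = 141.5 km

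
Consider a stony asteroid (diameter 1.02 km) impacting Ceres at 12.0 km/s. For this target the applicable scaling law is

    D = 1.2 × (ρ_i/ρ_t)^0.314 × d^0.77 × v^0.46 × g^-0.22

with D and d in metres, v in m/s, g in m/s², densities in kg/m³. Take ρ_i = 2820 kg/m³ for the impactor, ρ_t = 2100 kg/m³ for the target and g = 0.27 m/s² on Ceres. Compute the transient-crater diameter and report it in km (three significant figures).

D ≈ 27.4 km

In SI units: d = 1020 m, v = 12000 m/s.
(ρ_i/ρ_t)^0.314 = (2820/2100)^0.314 = 1.097
d^0.77 = 1020^0.77 = 207.3
v^0.46 = 12000^0.46 = 75.24
g^-0.22 = 0.27^-0.22 = 1.334
D = 1.2 × 1.097 × 207.3 × 75.24 × 1.334 = 27390 m
   = 27.39 km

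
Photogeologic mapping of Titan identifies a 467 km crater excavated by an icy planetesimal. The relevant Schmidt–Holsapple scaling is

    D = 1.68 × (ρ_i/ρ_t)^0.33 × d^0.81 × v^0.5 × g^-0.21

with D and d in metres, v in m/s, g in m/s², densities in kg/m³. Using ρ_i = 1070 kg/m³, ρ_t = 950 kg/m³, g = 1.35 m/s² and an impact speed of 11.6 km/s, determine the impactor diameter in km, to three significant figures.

Rearranging for d: d = [D / (1.68 · (1070/950)^0.33 · 11600^0.5 · 1.35^-0.21)]^(1/0.81).
D = 467000 m.
(1070/950)^0.33 = 1.040
11600^0.5 = 107.7
1.35^-0.21 = 0.9389
Denominator = 1.68 × 1.040 × 107.7 × 0.9389 = 176.7
D / 176.7 = 467000 / 176.7 = 2643
d = 2643^(1/0.81) = 2643^1.2346 = 16785 m

d ≈ 16.8 km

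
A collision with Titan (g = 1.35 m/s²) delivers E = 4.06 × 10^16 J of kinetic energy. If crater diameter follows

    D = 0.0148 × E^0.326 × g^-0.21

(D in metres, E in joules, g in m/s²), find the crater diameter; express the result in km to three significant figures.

E^0.326 = (4.06 × 10^16)^0.326 = 2.596 × 10^5
g^-0.21 = 1.35^-0.21 = 0.9389
D = 0.0148 × 2.596 × 10^5 × 0.9389 = 3607 m
   = 3.607 km

D ≈ 3.61 km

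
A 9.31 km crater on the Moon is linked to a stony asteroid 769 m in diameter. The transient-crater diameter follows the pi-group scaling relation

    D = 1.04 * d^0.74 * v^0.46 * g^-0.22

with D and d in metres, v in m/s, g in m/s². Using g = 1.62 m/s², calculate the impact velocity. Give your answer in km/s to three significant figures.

Rearranging for v: v = [D / (1.04 · 769^0.74 · 1.62^-0.22)]^(1/0.46).
D = 9310 m.
769^0.74 = 136.6
1.62^-0.22 = 0.8993
Denominator = 1.04 × 136.6 × 0.8993 = 127.8
D / 127.8 = 9310 / 127.8 = 72.85
v = 72.85^(1/0.46) = 72.85^2.1739 = 11188 m/s

v ≈ 11.2 km/s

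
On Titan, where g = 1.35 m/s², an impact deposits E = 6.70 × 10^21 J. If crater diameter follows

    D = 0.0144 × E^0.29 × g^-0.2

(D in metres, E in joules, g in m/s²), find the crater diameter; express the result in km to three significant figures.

D ≈ 29.0 km

E^0.29 = (6.70 × 10^21)^0.29 = 2.136 × 10^6
g^-0.2 = 1.35^-0.2 = 0.9417
D = 0.0144 × 2.136 × 10^6 × 0.9417 = 28965 m
   = 28.97 km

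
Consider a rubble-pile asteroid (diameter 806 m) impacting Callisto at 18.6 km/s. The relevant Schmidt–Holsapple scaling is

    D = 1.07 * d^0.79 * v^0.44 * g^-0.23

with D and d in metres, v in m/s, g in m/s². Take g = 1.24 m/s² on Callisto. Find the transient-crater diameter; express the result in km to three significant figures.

D ≈ 15.2 km

In SI units: v = 18600 m/s.
d^0.79 = 806^0.79 = 197.7
v^0.44 = 18600^0.44 = 75.61
g^-0.23 = 1.24^-0.23 = 0.9517
D = 1.07 × 197.7 × 75.61 × 0.9517 = 15222 m
   = 15.22 km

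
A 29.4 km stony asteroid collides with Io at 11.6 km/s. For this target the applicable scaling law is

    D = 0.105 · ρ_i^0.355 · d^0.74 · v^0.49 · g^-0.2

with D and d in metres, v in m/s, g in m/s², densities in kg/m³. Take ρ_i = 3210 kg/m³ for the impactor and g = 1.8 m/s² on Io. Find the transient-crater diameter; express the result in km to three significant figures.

In SI units: d = 29400 m, v = 11600 m/s.
ρ_i^0.355 = 3210^0.355 = 17.57
d^0.74 = 29400^0.74 = 2026
v^0.49 = 11600^0.49 = 98.08
g^-0.2 = 1.8^-0.2 = 0.8891
D = 0.105 × 17.57 × 2026 × 98.08 × 0.8891 = 3.259 × 10^5 m
   = 325.9 km

D ≈ 326 km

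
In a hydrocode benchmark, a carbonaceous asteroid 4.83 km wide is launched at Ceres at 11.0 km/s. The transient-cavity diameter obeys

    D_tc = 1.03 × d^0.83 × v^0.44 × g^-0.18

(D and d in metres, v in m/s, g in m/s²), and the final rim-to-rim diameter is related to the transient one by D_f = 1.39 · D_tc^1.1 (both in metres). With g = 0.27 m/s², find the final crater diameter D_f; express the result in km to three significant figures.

D_f ≈ 388 km

In SI: d = 4830 m, v = 11000 m/s.
d^0.83 = 4830^0.83 = 1142
v^0.44 = 11000^0.44 = 60.01
g^-0.18 = 0.27^-0.18 = 1.266
D_tc = 1.03 × 1142 × 60.01 × 1.266 = 89360 m
D_f = 1.39 × (89360)^1.1 = 3.884 × 10^5 m
     = 388.4 km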